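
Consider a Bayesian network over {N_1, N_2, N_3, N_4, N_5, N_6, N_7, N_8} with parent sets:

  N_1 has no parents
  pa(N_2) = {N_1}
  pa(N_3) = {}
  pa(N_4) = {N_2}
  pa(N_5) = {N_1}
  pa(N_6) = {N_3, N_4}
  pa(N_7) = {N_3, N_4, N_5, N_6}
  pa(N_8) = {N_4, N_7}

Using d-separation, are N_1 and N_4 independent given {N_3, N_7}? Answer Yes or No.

No — N_1 and N_4 are not d-separated given {N_3, N_7}.

We examine all 5 paths between N_1 and N_4:
  1. N_1 → N_5 → N_7 ← N_6 ← N_4 — N_5:chain[open]; N_7:collider[open]; N_6:chain[open] ⇒ active
  2. N_1 → N_5 → N_7 ← N_3 → N_6 ← N_4 — N_5:chain[open]; N_7:collider[open]; N_3:fork[blocks]; N_6:collider[open] ⇒ blocked
  3. N_1 → N_5 → N_7 ← N_4 — N_5:chain[open]; N_7:collider[open] ⇒ active
  4. N_1 → N_5 → N_7 → N_8 ← N_4 — N_5:chain[open]; N_7:chain[blocks]; N_8:collider[blocks] ⇒ blocked
  5. N_1 → N_2 → N_4 — N_2:chain[open] ⇒ active
Since the path N_1 → N_5 → N_7 ← N_6 ← N_4 is active, N_1 and N_4 are not d-separated given {N_3, N_7}.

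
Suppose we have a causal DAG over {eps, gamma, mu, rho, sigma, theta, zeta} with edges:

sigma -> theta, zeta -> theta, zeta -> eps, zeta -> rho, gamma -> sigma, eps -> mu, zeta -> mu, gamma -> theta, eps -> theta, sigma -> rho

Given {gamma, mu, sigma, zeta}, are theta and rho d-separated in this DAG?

There are 5 undirected paths between theta and rho; checking each against the conditioning set {gamma, mu, sigma, zeta}:
Path 1: theta ← zeta → rho
  zeta is a fork here and zeta is conditioned on, so the path is blocked at zeta.
Path 2: theta ← eps → mu ← zeta → rho
  zeta is a fork here and zeta is conditioned on, so the path is blocked at zeta.
Path 3: theta ← eps ← zeta → rho
  zeta is a fork here and zeta is conditioned on, so the path is blocked at zeta.
Path 4: theta ← sigma → rho
  sigma is a fork here and sigma is conditioned on, so the path is blocked at sigma.
Path 5: theta ← gamma → sigma → rho
  gamma is a fork here and gamma is conditioned on, so the path is blocked at gamma.
Since every path is blocked, d-separation holds.

Yes — theta and rho are d-separated given {gamma, mu, sigma, zeta}.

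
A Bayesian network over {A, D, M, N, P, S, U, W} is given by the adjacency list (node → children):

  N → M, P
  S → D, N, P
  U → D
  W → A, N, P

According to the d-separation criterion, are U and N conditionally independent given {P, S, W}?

Yes

We examine all 3 paths between U and N:
  1. U → D ← S → P ← N — D:collider[blocks]; S:fork[blocks]; P:collider[open] ⇒ blocked
  2. U → D ← S → P ← W → N — D:collider[blocks]; S:fork[blocks]; P:collider[open]; W:fork[blocks] ⇒ blocked
  3. U → D ← S → N — D:collider[blocks]; S:fork[blocks] ⇒ blocked
Since every path is blocked, d-separation holds.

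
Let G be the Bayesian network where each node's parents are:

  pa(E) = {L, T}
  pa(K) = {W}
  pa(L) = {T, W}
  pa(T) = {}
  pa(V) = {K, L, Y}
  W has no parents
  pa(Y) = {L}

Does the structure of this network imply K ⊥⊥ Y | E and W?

Yes

4 paths connect K and Y; each must be blocked for d-separation to hold:
Path 1: K → V ← L → Y
  V is a collider here and neither V nor any of its descendants is conditioned on, so the collider stays closed — the path is blocked at V.
Path 2: K → V ← Y
  V is a collider here and neither V nor any of its descendants is conditioned on, so the collider stays closed — the path is blocked at V.
Path 3: K ← W → L → V ← Y
  W is a fork here and W is conditioned on, so the path is blocked at W.
Path 4: K ← W → L → Y
  W is a fork here and W is conditioned on, so the path is blocked at W.
All paths are blocked; K ⊥ Y | {E, W} holds.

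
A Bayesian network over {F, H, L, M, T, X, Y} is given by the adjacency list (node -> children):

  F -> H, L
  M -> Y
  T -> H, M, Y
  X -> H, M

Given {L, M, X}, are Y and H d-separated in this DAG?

4 paths connect Y and H; each must be blocked for d-separation to hold:
Path 1: Y ← T → H
  T is a fork and T is not conditioned on — no node blocks this path, so it is active.
Path 2: Y ← T → M ← X → H
  X is a fork here and X is conditioned on, so the path is blocked at X.
Path 3: Y ← M ← X → H
  M is a chain here and M is conditioned on, so the path is blocked at M.
Path 4: Y ← M ← T → H
  M is a chain here and M is conditioned on, so the path is blocked at M.
At least one path is unblocked, so d-separation fails.

No — Y and H are not d-separated given {L, M, X}.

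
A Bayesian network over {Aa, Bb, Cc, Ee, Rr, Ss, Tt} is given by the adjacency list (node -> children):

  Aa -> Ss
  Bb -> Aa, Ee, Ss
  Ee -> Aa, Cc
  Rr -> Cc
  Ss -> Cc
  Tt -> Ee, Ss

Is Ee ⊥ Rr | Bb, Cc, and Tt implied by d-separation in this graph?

6 paths connect Ee and Rr; each must be blocked for d-separation to hold:
Path 1: Ee ← Tt → Ss → Cc ← Rr
  Tt is a fork here and Tt is conditioned on, so the path is blocked at Tt.
Path 2: Ee → Aa → Ss → Cc ← Rr
  Aa is a chain and Aa is not conditioned on; Ss is a chain and Ss is not conditioned on; Cc is a collider and Cc is conditioned on, which opens it — no node blocks this path, so it is active.
Path 3: Ee → Aa ← Bb → Ss → Cc ← Rr
  Bb is a fork here and Bb is conditioned on, so the path is blocked at Bb.
Path 4: Ee → Cc ← Rr
  Cc is a collider and Cc is conditioned on, which opens it — no node blocks this path, so it is active.
Path 5: Ee ← Bb → Aa → Ss → Cc ← Rr
  Bb is a fork here and Bb is conditioned on, so the path is blocked at Bb.
Path 6: Ee ← Bb → Ss → Cc ← Rr
  Bb is a fork here and Bb is conditioned on, so the path is blocked at Bb.
At least one path is unblocked, so d-separation fails.

No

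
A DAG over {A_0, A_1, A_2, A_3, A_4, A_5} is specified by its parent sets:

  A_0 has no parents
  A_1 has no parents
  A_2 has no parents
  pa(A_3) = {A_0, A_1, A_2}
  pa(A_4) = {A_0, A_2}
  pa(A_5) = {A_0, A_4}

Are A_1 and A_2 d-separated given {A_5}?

3 paths connect A_1 and A_2; each must be blocked for d-separation to hold:
  1. A_1 → A_3 ← A_0 → A_4 ← A_2 — A_3:collider[blocks]; A_0:fork[open]; A_4:collider[open] ⇒ blocked
  2. A_1 → A_3 ← A_0 → A_5 ← A_4 ← A_2 — A_3:collider[blocks]; A_0:fork[open]; A_5:collider[open]; A_4:chain[open] ⇒ blocked
  3. A_1 → A_3 ← A_2 — A_3:collider[blocks] ⇒ blocked
Every path is blocked, so A_1 and A_2 are d-separated given {A_5}.

Yes — A_1 and A_2 are d-separated given {A_5}.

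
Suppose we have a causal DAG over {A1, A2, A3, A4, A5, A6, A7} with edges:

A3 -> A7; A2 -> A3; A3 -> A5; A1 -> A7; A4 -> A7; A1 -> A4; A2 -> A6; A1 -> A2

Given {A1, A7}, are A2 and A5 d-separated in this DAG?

No — A2 and A5 are not d-separated given {A1, A7}.

Enumerating the 3 paths from A2 to A5 and testing each for blocking by {A1, A7}:
Path 1: A2 ← A1 → A7 ← A3 → A5
  A1 is a fork here and A1 is conditioned on, so the path is blocked at A1.
Path 2: A2 ← A1 → A4 → A7 ← A3 → A5
  A1 is a fork here and A1 is conditioned on, so the path is blocked at A1.
Path 3: A2 → A3 → A5
  A3 is a chain and A3 is not conditioned on — no node blocks this path, so it is active.
Since the path A2 → A3 → A5 is active, A2 and A5 are not d-separated given {A1, A7}.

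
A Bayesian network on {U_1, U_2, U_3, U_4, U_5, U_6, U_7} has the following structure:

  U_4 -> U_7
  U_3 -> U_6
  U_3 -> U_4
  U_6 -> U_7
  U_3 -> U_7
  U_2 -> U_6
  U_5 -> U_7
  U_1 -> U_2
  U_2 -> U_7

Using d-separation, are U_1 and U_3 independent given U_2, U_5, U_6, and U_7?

6 paths connect U_1 and U_3; each must be blocked for d-separation to hold:
Path 1: U_1 → U_2 → U_6 ← U_3
  U_2 is a chain here and U_2 is conditioned on, so the path is blocked at U_2.
Path 2: U_1 → U_2 → U_6 → U_7 ← U_4 ← U_3
  U_2 is a chain here and U_2 is conditioned on, so the path is blocked at U_2.
Path 3: U_1 → U_2 → U_6 → U_7 ← U_3
  U_2 is a chain here and U_2 is conditioned on, so the path is blocked at U_2.
Path 4: U_1 → U_2 → U_7 ← U_6 ← U_3
  U_2 is a chain here and U_2 is conditioned on, so the path is blocked at U_2.
Path 5: U_1 → U_2 → U_7 ← U_4 ← U_3
  U_2 is a chain here and U_2 is conditioned on, so the path is blocked at U_2.
Path 6: U_1 → U_2 → U_7 ← U_3
  U_2 is a chain here and U_2 is conditioned on, so the path is blocked at U_2.
All paths are blocked; U_1 ⊥ U_3 | {U_2, U_5, U_6, U_7} holds.

Yes — U_1 and U_3 are d-separated given {U_2, U_5, U_6, U_7}.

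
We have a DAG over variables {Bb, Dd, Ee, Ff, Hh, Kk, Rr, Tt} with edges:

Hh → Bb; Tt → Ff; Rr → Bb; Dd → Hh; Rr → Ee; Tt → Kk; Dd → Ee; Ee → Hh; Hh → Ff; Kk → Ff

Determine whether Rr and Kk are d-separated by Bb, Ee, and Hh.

Yes

We examine all 6 paths between Rr and Kk:
Path 1: Rr → Ee ← Dd → Hh → Ff ← Tt → Kk
  Hh is a chain here and Hh is conditioned on, so the path is blocked at Hh.
Path 2: Rr → Ee ← Dd → Hh → Ff ← Kk
  Hh is a chain here and Hh is conditioned on, so the path is blocked at Hh.
Path 3: Rr → Ee → Hh → Ff ← Tt → Kk
  Ee is a chain here and Ee is conditioned on, so the path is blocked at Ee.
Path 4: Rr → Ee → Hh → Ff ← Kk
  Ee is a chain here and Ee is conditioned on, so the path is blocked at Ee.
Path 5: Rr → Bb ← Hh → Ff ← Tt → Kk
  Hh is a fork here and Hh is conditioned on, so the path is blocked at Hh.
Path 6: Rr → Bb ← Hh → Ff ← Kk
  Hh is a fork here and Hh is conditioned on, so the path is blocked at Hh.
Since every path is blocked, d-separation holds.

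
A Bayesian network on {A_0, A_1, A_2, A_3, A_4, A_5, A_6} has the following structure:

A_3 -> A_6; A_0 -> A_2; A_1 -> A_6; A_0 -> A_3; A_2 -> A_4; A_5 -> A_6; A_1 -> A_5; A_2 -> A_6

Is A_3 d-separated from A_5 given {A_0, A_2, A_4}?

We examine all 4 paths between A_3 and A_5:
Path 1: A_3 ← A_0 → A_2 → A_6 ← A_5
  A_0 is a fork here and A_0 is conditioned on, so the path is blocked at A_0.
Path 2: A_3 ← A_0 → A_2 → A_6 ← A_1 → A_5
  A_0 is a fork here and A_0 is conditioned on, so the path is blocked at A_0.
Path 3: A_3 → A_6 ← A_5
  A_6 is a collider here and neither A_6 nor any of its descendants is conditioned on, so the collider stays closed — the path is blocked at A_6.
Path 4: A_3 → A_6 ← A_1 → A_5
  A_6 is a collider here and neither A_6 nor any of its descendants is conditioned on, so the collider stays closed — the path is blocked at A_6.
All paths are blocked; A_3 ⊥ A_5 | {A_0, A_2, A_4} holds.

Yes — A_3 and A_5 are d-separated given {A_0, A_2, A_4}.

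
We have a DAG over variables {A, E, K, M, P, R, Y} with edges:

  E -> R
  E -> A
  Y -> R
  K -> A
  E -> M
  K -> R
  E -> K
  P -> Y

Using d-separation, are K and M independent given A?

No

There are 3 undirected paths between K and M; checking each against the conditioning set {A}:
Path 1: K ← E → M
  E is a fork and E is not conditioned on — no node blocks this path, so it is active.
Path 2: K → R ← E → M
  R is a collider here and neither R nor any of its descendants is conditioned on, so the collider stays closed — the path is blocked at R.
Path 3: K → A ← E → M
  A is a collider and A is conditioned on, which opens it; E is a fork and E is not conditioned on — no node blocks this path, so it is active.
Because an active path exists, K and M are not d-separated.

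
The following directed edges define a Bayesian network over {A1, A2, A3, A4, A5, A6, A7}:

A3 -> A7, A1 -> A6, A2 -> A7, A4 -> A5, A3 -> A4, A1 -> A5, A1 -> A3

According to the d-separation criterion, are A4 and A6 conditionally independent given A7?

There are 2 undirected paths between A4 and A6; checking each against the conditioning set {A7}:
Path 1: A4 ← A3 ← A1 → A6
  A3 is a chain and A3 is not conditioned on; A1 is a fork and A1 is not conditioned on — no node blocks this path, so it is active.
Path 2: A4 → A5 ← A1 → A6
  A5 is a collider here and neither A5 nor any of its descendants is conditioned on, so the collider stays closed — the path is blocked at A5.
At least one path is unblocked, so d-separation fails.

No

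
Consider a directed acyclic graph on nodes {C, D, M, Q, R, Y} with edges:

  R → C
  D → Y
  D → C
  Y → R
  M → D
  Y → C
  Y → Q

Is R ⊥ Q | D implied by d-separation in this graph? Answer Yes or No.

3 paths connect R and Q; each must be blocked for d-separation to hold:
Path 1: R → C ← D → Y → Q
  C is a collider here and neither C nor any of its descendants is conditioned on, so the collider stays closed — the path is blocked at C.
Path 2: R → C ← Y → Q
  C is a collider here and neither C nor any of its descendants is conditioned on, so the collider stays closed — the path is blocked at C.
Path 3: R ← Y → Q
  Y is a fork and Y is not conditioned on — no node blocks this path, so it is active.
Because an active path exists, R and Q are not d-separated.

No — R and Q are not d-separated given {D}.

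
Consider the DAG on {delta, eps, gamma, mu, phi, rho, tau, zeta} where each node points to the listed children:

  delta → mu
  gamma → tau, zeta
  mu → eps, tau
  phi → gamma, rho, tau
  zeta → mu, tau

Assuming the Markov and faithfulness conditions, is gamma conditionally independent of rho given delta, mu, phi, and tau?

Enumerating the 4 paths from gamma to rho and testing each for blocking by {delta, mu, phi, tau}:
  1. gamma → tau ← phi → rho — tau:collider[open]; phi:fork[blocks] ⇒ blocked
  2. gamma ← phi → rho — phi:fork[blocks] ⇒ blocked
  3. gamma → zeta → mu → tau ← phi → rho — zeta:chain[open]; mu:chain[blocks]; tau:collider[open]; phi:fork[blocks] ⇒ blocked
  4. gamma → zeta → tau ← phi → rho — zeta:chain[open]; tau:collider[open]; phi:fork[blocks] ⇒ blocked
Every path is blocked, so gamma and rho are d-separated given {delta, mu, phi, tau}.

Yes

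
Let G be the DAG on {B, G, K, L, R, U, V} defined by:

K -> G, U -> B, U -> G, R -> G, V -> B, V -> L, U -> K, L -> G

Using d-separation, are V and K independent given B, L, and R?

No

There are 4 undirected paths between V and K; checking each against the conditioning set {B, L, R}:
Path 1: V → B ← U → K
  B is a collider and B is conditioned on, which opens it; U is a fork and U is not conditioned on — no node blocks this path, so it is active.
Path 2: V → B ← U → G ← K
  G is a collider here and neither G nor any of its descendants is conditioned on, so the collider stays closed — the path is blocked at G.
Path 3: V → L → G ← K
  L is a chain here and L is conditioned on, so the path is blocked at L.
Path 4: V → L → G ← U → K
  L is a chain here and L is conditioned on, so the path is blocked at L.
Since the path V → B ← U → K is active, V and K are not d-separated given {B, L, R}.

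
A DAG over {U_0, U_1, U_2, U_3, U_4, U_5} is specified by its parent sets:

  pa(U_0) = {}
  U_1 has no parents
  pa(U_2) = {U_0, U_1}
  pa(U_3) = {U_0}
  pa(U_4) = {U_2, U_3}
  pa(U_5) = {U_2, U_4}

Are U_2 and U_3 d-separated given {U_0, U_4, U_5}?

Enumerating the 3 paths from U_2 to U_3 and testing each for blocking by {U_0, U_4, U_5}:
Path 1: U_2 → U_4 ← U_3
  U_4 is a collider and U_4 is conditioned on, which opens it — no node blocks this path, so it is active.
Path 2: U_2 ← U_0 → U_3
  U_0 is a fork here and U_0 is conditioned on, so the path is blocked at U_0.
Path 3: U_2 → U_5 ← U_4 ← U_3
  U_4 is a chain here and U_4 is conditioned on, so the path is blocked at U_4.
Since the path U_2 → U_4 ← U_3 is active, U_2 and U_3 are not d-separated given {U_0, U_4, U_5}.

No — U_2 and U_3 are not d-separated given {U_0, U_4, U_5}.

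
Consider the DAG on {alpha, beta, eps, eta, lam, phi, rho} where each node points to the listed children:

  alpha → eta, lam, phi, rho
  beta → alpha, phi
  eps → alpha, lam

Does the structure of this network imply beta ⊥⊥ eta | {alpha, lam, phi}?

Yes

We examine all 2 paths between beta and eta:
Path 1: beta → alpha → eta
  alpha is a chain here and alpha is conditioned on, so the path is blocked at alpha.
Path 2: beta → phi ← alpha → eta
  alpha is a fork here and alpha is conditioned on, so the path is blocked at alpha.
Since every path is blocked, d-separation holds.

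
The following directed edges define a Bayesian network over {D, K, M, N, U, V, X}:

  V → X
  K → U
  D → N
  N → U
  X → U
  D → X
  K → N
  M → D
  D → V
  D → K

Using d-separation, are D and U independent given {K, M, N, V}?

There are 6 undirected paths between D and U; checking each against the conditioning set {K, M, N, V}:
  1. D → K → U — K:chain[blocks] ⇒ blocked
  2. D → K → N → U — K:chain[blocks]; N:chain[blocks] ⇒ blocked
  3. D → X → U — X:chain[open] ⇒ active
  4. D → N ← K → U — N:collider[open]; K:fork[blocks] ⇒ blocked
  5. D → N → U — N:chain[blocks] ⇒ blocked
  6. D → V → X → U — V:chain[blocks]; X:chain[open] ⇒ blocked
At least one path is unblocked, so d-separation fails.

No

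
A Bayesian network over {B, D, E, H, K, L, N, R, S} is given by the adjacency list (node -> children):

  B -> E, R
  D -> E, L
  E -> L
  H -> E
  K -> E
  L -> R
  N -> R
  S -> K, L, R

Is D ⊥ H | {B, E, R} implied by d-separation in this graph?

We examine all 6 paths between D and H:
Path 1: D → E ← H
  E is a collider and E is conditioned on, which opens it — no node blocks this path, so it is active.
Path 2: D → L ← E ← H
  E is a chain here and E is conditioned on, so the path is blocked at E.
Path 3: D → L → R ← B → E ← H
  B is a fork here and B is conditioned on, so the path is blocked at B.
Path 4: D → L → R ← S → K → E ← H
  L is a chain and L is not conditioned on; R is a collider and R is conditioned on, which opens it; S is a fork and S is not conditioned on; K is a chain and K is not conditioned on; E is a collider and E is conditioned on, which opens it — no node blocks this path, so it is active.
Path 5: D → L ← S → R ← B → E ← H
  B is a fork here and B is conditioned on, so the path is blocked at B.
Path 6: D → L ← S → K → E ← H
  L is a collider and its descendant R is conditioned on, which opens it; S is a fork and S is not conditioned on; K is a chain and K is not conditioned on; E is a collider and E is conditioned on, which opens it — no node blocks this path, so it is active.
Because an active path exists, D and H are not d-separated.

No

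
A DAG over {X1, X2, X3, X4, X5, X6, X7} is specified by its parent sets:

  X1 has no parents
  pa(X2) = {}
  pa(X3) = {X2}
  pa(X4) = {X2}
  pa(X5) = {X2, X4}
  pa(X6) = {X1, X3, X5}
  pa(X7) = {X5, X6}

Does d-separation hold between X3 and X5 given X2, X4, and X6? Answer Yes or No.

4 paths connect X3 and X5; each must be blocked for d-separation to hold:
Path 1: X3 ← X2 → X5
  X2 is a fork here and X2 is conditioned on, so the path is blocked at X2.
Path 2: X3 ← X2 → X4 → X5
  X2 is a fork here and X2 is conditioned on, so the path is blocked at X2.
Path 3: X3 → X6 ← X5
  X6 is a collider and X6 is conditioned on, which opens it — no node blocks this path, so it is active.
Path 4: X3 → X6 → X7 ← X5
  X6 is a chain here and X6 is conditioned on, so the path is blocked at X6.
Because an active path exists, X3 and X5 are not d-separated.

No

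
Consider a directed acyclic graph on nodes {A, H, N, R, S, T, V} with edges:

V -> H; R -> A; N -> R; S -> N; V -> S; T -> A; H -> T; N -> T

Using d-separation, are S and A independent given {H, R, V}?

4 paths connect S and A; each must be blocked for d-separation to hold:
Path 1: S ← V → H → T ← N → R → A
  V is a fork here and V is conditioned on, so the path is blocked at V.
Path 2: S ← V → H → T → A
  V is a fork here and V is conditioned on, so the path is blocked at V.
Path 3: S → N → T → A
  N is a chain and N is not conditioned on; T is a chain and T is not conditioned on — no node blocks this path, so it is active.
Path 4: S → N → R → A
  R is a chain here and R is conditioned on, so the path is blocked at R.
Since the path S → N → T → A is active, S and A are not d-separated given {H, R, V}.

No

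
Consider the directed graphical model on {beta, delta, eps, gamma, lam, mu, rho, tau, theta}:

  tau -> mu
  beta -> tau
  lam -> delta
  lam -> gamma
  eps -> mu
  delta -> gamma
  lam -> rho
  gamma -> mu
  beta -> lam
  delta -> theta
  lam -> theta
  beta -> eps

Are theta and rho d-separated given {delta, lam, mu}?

5 paths connect theta and rho; each must be blocked for d-separation to hold:
  1. theta ← lam → rho — lam:fork[blocks] ⇒ blocked
  2. theta ← delta ← lam → rho — delta:chain[blocks]; lam:fork[blocks] ⇒ blocked
  3. theta ← delta → gamma ← lam → rho — delta:fork[blocks]; gamma:collider[open]; lam:fork[blocks] ⇒ blocked
  4. theta ← delta → gamma → mu ← eps ← beta → lam → rho — delta:fork[blocks]; gamma:chain[open]; mu:collider[open]; eps:chain[open]; beta:fork[open]; lam:chain[blocks] ⇒ blocked
  5. theta ← delta → gamma → mu ← tau ← beta → lam → rho — delta:fork[blocks]; gamma:chain[open]; mu:collider[open]; tau:chain[open]; beta:fork[open]; lam:chain[blocks] ⇒ blocked
Every path is blocked, so theta and rho are d-separated given {delta, lam, mu}.

Yes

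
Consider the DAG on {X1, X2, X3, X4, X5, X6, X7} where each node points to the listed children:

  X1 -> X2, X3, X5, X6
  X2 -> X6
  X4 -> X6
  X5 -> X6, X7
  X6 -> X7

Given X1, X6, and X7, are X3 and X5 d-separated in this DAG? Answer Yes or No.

Enumerating the 5 paths from X3 to X5 and testing each for blocking by {X1, X6, X7}:
Path 1: X3 ← X1 → X2 → X6 ← X5
  X1 is a fork here and X1 is conditioned on, so the path is blocked at X1.
Path 2: X3 ← X1 → X2 → X6 → X7 ← X5
  X1 is a fork here and X1 is conditioned on, so the path is blocked at X1.
Path 3: X3 ← X1 → X5
  X1 is a fork here and X1 is conditioned on, so the path is blocked at X1.
Path 4: X3 ← X1 → X6 ← X5
  X1 is a fork here and X1 is conditioned on, so the path is blocked at X1.
Path 5: X3 ← X1 → X6 → X7 ← X5
  X1 is a fork here and X1 is conditioned on, so the path is blocked at X1.
Every path is blocked, so X3 and X5 are d-separated given {X1, X6, X7}.

Yes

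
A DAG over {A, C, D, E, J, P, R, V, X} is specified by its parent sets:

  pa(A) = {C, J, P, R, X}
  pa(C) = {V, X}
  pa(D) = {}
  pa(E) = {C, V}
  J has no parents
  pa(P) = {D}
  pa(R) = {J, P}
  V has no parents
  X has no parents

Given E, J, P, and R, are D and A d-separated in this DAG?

Yes

We examine all 3 paths between D and A:
  1. D → P → R ← J → A — P:chain[blocks]; R:collider[open]; J:fork[blocks] ⇒ blocked
  2. D → P → R → A — P:chain[blocks]; R:chain[blocks] ⇒ blocked
  3. D → P → A — P:chain[blocks] ⇒ blocked
Every path is blocked, so D and A are d-separated given {E, J, P, R}.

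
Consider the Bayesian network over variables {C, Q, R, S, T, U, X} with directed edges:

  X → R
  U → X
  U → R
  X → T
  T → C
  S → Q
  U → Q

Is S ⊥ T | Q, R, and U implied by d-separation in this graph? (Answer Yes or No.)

We examine all 2 paths between S and T:
Path 1: S → Q ← U → X → T
  U is a fork here and U is conditioned on, so the path is blocked at U.
Path 2: S → Q ← U → R ← X → T
  U is a fork here and U is conditioned on, so the path is blocked at U.
Since every path is blocked, d-separation holds.

Yes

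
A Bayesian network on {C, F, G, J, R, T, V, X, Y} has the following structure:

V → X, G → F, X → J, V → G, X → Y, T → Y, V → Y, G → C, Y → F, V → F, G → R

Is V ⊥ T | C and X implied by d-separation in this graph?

Yes — V and T are d-separated given {C, X}.

There are 4 undirected paths between V and T; checking each against the conditioning set {C, X}:
Path 1: V → F ← Y ← T
  F is a collider here and neither F nor any of its descendants is conditioned on, so the collider stays closed — the path is blocked at F.
Path 2: V → G → F ← Y ← T
  F is a collider here and neither F nor any of its descendants is conditioned on, so the collider stays closed — the path is blocked at F.
Path 3: V → Y ← T
  Y is a collider here and neither Y nor any of its descendants is conditioned on, so the collider stays closed — the path is blocked at Y.
Path 4: V → X → Y ← T
  X is a chain here and X is conditioned on, so the path is blocked at X.
All paths are blocked; V ⊥ T | {C, X} holds.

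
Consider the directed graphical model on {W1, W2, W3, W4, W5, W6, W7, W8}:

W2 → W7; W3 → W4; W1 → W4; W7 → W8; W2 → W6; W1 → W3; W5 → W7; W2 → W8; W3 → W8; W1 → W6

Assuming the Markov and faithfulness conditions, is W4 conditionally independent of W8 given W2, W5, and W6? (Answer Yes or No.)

There are 6 undirected paths between W4 and W8; checking each against the conditioning set {W2, W5, W6}:
Path 1: W4 ← W3 ← W1 → W6 ← W2 → W8
  W2 is a fork here and W2 is conditioned on, so the path is blocked at W2.
Path 2: W4 ← W3 ← W1 → W6 ← W2 → W7 → W8
  W2 is a fork here and W2 is conditioned on, so the path is blocked at W2.
Path 3: W4 ← W3 → W8
  W3 is a fork and W3 is not conditioned on — no node blocks this path, so it is active.
Path 4: W4 ← W1 → W3 → W8
  W1 is a fork and W1 is not conditioned on; W3 is a chain and W3 is not conditioned on — no node blocks this path, so it is active.
Path 5: W4 ← W1 → W6 ← W2 → W8
  W2 is a fork here and W2 is conditioned on, so the path is blocked at W2.
Path 6: W4 ← W1 → W6 ← W2 → W7 → W8
  W2 is a fork here and W2 is conditioned on, so the path is blocked at W2.
Since the path W4 ← W3 → W8 is active, W4 and W8 are not d-separated given {W2, W5, W6}.

No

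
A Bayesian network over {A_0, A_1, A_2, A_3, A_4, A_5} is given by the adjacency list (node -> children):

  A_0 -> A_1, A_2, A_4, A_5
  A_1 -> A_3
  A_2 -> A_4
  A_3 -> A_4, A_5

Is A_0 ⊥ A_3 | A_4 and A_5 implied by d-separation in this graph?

4 paths connect A_0 and A_3; each must be blocked for d-separation to hold:
Path 1: A_0 → A_4 ← A_3
  A_4 is a collider and A_4 is conditioned on, which opens it — no node blocks this path, so it is active.
Path 2: A_0 → A_1 → A_3
  A_1 is a chain and A_1 is not conditioned on — no node blocks this path, so it is active.
Path 3: A_0 → A_5 ← A_3
  A_5 is a collider and A_5 is conditioned on, which opens it — no node blocks this path, so it is active.
Path 4: A_0 → A_2 → A_4 ← A_3
  A_2 is a chain and A_2 is not conditioned on; A_4 is a collider and A_4 is conditioned on, which opens it — no node blocks this path, so it is active.
Because an active path exists, A_0 and A_3 are not d-separated.

No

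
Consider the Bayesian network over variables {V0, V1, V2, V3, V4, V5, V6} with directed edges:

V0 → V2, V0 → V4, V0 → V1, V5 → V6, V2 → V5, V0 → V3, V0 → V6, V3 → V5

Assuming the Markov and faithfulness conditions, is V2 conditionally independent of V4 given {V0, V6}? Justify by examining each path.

Yes

3 paths connect V2 and V4; each must be blocked for d-separation to hold:
Path 1: V2 ← V0 → V4
  V0 is a fork here and V0 is conditioned on, so the path is blocked at V0.
Path 2: V2 → V5 → V6 ← V0 → V4
  V0 is a fork here and V0 is conditioned on, so the path is blocked at V0.
Path 3: V2 → V5 ← V3 ← V0 → V4
  V0 is a fork here and V0 is conditioned on, so the path is blocked at V0.
Since every path is blocked, d-separation holds.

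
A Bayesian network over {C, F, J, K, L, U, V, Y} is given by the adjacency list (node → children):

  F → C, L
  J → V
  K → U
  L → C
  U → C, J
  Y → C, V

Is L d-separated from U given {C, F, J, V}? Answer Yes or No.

There are 4 undirected paths between L and U; checking each against the conditioning set {C, F, J, V}:
  1. L → C ← Y → V ← J ← U — C:collider[open]; Y:fork[open]; V:collider[open]; J:chain[blocks] ⇒ blocked
  2. L → C ← U — C:collider[open] ⇒ active
  3. L ← F → C ← Y → V ← J ← U — F:fork[blocks]; C:collider[open]; Y:fork[open]; V:collider[open]; J:chain[blocks] ⇒ blocked
  4. L ← F → C ← U — F:fork[blocks]; C:collider[open] ⇒ blocked
Because an active path exists, L and U are not d-separated.

No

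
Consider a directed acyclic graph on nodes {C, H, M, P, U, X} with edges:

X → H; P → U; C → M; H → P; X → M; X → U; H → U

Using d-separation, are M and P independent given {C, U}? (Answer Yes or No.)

No — M and P are not d-separated given {C, U}.

4 paths connect M and P; each must be blocked for d-separation to hold:
Path 1: M ← X → H → P
  X is a fork and X is not conditioned on; H is a chain and H is not conditioned on — no node blocks this path, so it is active.
Path 2: M ← X → H → U ← P
  X is a fork and X is not conditioned on; H is a chain and H is not conditioned on; U is a collider and U is conditioned on, which opens it — no node blocks this path, so it is active.
Path 3: M ← X → U ← H → P
  X is a fork and X is not conditioned on; U is a collider and U is conditioned on, which opens it; H is a fork and H is not conditioned on — no node blocks this path, so it is active.
Path 4: M ← X → U ← P
  X is a fork and X is not conditioned on; U is a collider and U is conditioned on, which opens it — no node blocks this path, so it is active.
Because an active path exists, M and P are not d-separated.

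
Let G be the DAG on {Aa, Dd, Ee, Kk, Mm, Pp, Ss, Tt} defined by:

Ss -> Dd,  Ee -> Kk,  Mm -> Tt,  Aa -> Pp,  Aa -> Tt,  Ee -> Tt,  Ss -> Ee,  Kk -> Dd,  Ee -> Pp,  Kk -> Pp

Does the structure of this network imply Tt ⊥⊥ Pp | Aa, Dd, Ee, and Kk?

Yes

4 paths connect Tt and Pp; each must be blocked for d-separation to hold:
Path 1: Tt ← Ee ← Ss → Dd ← Kk → Pp
  Ee is a chain here and Ee is conditioned on, so the path is blocked at Ee.
Path 2: Tt ← Ee → Pp
  Ee is a fork here and Ee is conditioned on, so the path is blocked at Ee.
Path 3: Tt ← Ee → Kk → Pp
  Ee is a fork here and Ee is conditioned on, so the path is blocked at Ee.
Path 4: Tt ← Aa → Pp
  Aa is a fork here and Aa is conditioned on, so the path is blocked at Aa.
All paths are blocked; Tt ⊥ Pp | {Aa, Dd, Ee, Kk} holds.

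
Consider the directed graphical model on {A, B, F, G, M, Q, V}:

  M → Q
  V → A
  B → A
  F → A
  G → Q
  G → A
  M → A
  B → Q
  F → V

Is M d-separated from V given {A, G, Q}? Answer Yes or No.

There are 6 undirected paths between M and V; checking each against the conditioning set {A, G, Q}:
Path 1: M → A ← F → V
  A is a collider and A is conditioned on, which opens it; F is a fork and F is not conditioned on — no node blocks this path, so it is active.
Path 2: M → A ← V
  A is a collider and A is conditioned on, which opens it — no node blocks this path, so it is active.
Path 3: M → Q ← B → A ← F → V
  Q is a collider and Q is conditioned on, which opens it; B is a fork and B is not conditioned on; A is a collider and A is conditioned on, which opens it; F is a fork and F is not conditioned on — no node blocks this path, so it is active.
Path 4: M → Q ← B → A ← V
  Q is a collider and Q is conditioned on, which opens it; B is a fork and B is not conditioned on; A is a collider and A is conditioned on, which opens it — no node blocks this path, so it is active.
Path 5: M → Q ← G → A ← F → V
  G is a fork here and G is conditioned on, so the path is blocked at G.
Path 6: M → Q ← G → A ← V
  G is a fork here and G is conditioned on, so the path is blocked at G.
Since the path M → A ← F → V is active, M and V are not d-separated given {A, G, Q}.

No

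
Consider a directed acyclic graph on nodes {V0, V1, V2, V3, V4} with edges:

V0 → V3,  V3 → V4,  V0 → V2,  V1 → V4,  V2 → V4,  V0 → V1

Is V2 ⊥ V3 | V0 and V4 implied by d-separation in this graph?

No

There are 4 undirected paths between V2 and V3; checking each against the conditioning set {V0, V4}:
Path 1: V2 → V4 ← V1 ← V0 → V3
  V0 is a fork here and V0 is conditioned on, so the path is blocked at V0.
Path 2: V2 → V4 ← V3
  V4 is a collider and V4 is conditioned on, which opens it — no node blocks this path, so it is active.
Path 3: V2 ← V0 → V1 → V4 ← V3
  V0 is a fork here and V0 is conditioned on, so the path is blocked at V0.
Path 4: V2 ← V0 → V3
  V0 is a fork here and V0 is conditioned on, so the path is blocked at V0.
Because an active path exists, V2 and V3 are not d-separated.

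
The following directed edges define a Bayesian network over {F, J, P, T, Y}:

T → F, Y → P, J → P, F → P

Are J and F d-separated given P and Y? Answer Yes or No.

Only one path connects J and F:
  1. J → P ← F — P:collider[open] ⇒ active
Since the path J → P ← F is active, J and F are not d-separated given {P, Y}.

No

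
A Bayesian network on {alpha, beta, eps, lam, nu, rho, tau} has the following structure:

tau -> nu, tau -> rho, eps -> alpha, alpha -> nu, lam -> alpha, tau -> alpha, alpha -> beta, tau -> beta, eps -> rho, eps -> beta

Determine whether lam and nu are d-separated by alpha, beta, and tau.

6 paths connect lam and nu; each must be blocked for d-separation to hold:
  1. lam → alpha ← tau → nu — alpha:collider[open]; tau:fork[blocks] ⇒ blocked
  2. lam → alpha → nu — alpha:chain[blocks] ⇒ blocked
  3. lam → alpha ← eps → rho ← tau → nu — alpha:collider[open]; eps:fork[open]; rho:collider[blocks]; tau:fork[blocks] ⇒ blocked
  4. lam → alpha ← eps → beta ← tau → nu — alpha:collider[open]; eps:fork[open]; beta:collider[open]; tau:fork[blocks] ⇒ blocked
  5. lam → alpha → beta ← tau → nu — alpha:chain[blocks]; beta:collider[open]; tau:fork[blocks] ⇒ blocked
  6. lam → alpha → beta ← eps → rho ← tau → nu — alpha:chain[blocks]; beta:collider[open]; eps:fork[open]; rho:collider[blocks]; tau:fork[blocks] ⇒ blocked
Since every path is blocked, d-separation holds.

Yes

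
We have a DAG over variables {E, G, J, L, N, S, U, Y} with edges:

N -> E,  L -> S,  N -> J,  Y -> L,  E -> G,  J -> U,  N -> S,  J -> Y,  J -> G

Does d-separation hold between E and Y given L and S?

No

There are 4 undirected paths between E and Y; checking each against the conditioning set {L, S}:
  1. E → G ← J → Y — G:collider[blocks]; J:fork[open] ⇒ blocked
  2. E → G ← J ← N → S ← L ← Y — G:collider[blocks]; J:chain[open]; N:fork[open]; S:collider[open]; L:chain[blocks] ⇒ blocked
  3. E ← N → J → Y — N:fork[open]; J:chain[open] ⇒ active
  4. E ← N → S ← L ← Y — N:fork[open]; S:collider[open]; L:chain[blocks] ⇒ blocked
Since the path E ← N → J → Y is active, E and Y are not d-separated given {L, S}.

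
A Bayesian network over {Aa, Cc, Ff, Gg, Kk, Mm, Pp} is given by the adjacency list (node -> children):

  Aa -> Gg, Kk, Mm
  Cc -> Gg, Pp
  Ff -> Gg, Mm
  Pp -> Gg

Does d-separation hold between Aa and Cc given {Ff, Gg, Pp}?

No — Aa and Cc are not d-separated given {Ff, Gg, Pp}.

Enumerating the 4 paths from Aa to Cc and testing each for blocking by {Ff, Gg, Pp}:
Path 1: Aa → Gg ← Cc
  Gg is a collider and Gg is conditioned on, which opens it — no node blocks this path, so it is active.
Path 2: Aa → Gg ← Pp ← Cc
  Pp is a chain here and Pp is conditioned on, so the path is blocked at Pp.
Path 3: Aa → Mm ← Ff → Gg ← Cc
  Mm is a collider here and neither Mm nor any of its descendants is conditioned on, so the collider stays closed — the path is blocked at Mm.
Path 4: Aa → Mm ← Ff → Gg ← Pp ← Cc
  Mm is a collider here and neither Mm nor any of its descendants is conditioned on, so the collider stays closed — the path is blocked at Mm.
Because an active path exists, Aa and Cc are not d-separated.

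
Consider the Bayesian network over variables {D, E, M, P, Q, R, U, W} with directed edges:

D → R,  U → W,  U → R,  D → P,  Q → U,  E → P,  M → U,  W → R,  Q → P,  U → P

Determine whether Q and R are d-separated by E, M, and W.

There are 6 undirected paths between Q and R; checking each against the conditioning set {E, M, W}:
Path 1: Q → U → P ← D → R
  P is a collider here and neither P nor any of its descendants is conditioned on, so the collider stays closed — the path is blocked at P.
Path 2: Q → U → R
  U is a chain and U is not conditioned on — no node blocks this path, so it is active.
Path 3: Q → U → W → R
  W is a chain here and W is conditioned on, so the path is blocked at W.
Path 4: Q → P ← U → R
  P is a collider here and neither P nor any of its descendants is conditioned on, so the collider stays closed — the path is blocked at P.
Path 5: Q → P ← U → W → R
  P is a collider here and neither P nor any of its descendants is conditioned on, so the collider stays closed — the path is blocked at P.
Path 6: Q → P ← D → R
  P is a collider here and neither P nor any of its descendants is conditioned on, so the collider stays closed — the path is blocked at P.
Because an active path exists, Q and R are not d-separated.

No — Q and R are not d-separated given {E, M, W}.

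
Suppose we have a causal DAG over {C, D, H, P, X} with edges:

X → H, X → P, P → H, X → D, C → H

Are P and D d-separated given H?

We examine all 2 paths between P and D:
Path 1: P → H ← X → D
  H is a collider and H is conditioned on, which opens it; X is a fork and X is not conditioned on — no node blocks this path, so it is active.
Path 2: P ← X → D
  X is a fork and X is not conditioned on — no node blocks this path, so it is active.
Because an active path exists, P and D are not d-separated.

No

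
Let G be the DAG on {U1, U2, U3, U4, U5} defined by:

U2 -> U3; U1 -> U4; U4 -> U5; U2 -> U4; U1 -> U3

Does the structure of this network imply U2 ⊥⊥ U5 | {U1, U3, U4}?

2 paths connect U2 and U5; each must be blocked for d-separation to hold:
Path 1: U2 → U4 → U5
  U4 is a chain here and U4 is conditioned on, so the path is blocked at U4.
Path 2: U2 → U3 ← U1 → U4 → U5
  U1 is a fork here and U1 is conditioned on, so the path is blocked at U1.
All paths are blocked; U2 ⊥ U5 | {U1, U3, U4} holds.

Yes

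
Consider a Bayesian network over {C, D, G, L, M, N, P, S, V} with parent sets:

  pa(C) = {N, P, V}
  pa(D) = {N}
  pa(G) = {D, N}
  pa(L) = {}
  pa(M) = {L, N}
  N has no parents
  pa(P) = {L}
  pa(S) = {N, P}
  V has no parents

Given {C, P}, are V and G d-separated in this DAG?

No — V and G are not d-separated given {C, P}.

Enumerating the 6 paths from V to G and testing each for blocking by {C, P}:
  1. V → C ← N → D → G — C:collider[open]; N:fork[open]; D:chain[open] ⇒ active
  2. V → C ← N → G — C:collider[open]; N:fork[open] ⇒ active
  3. V → C ← P → S ← N → D → G — C:collider[open]; P:fork[blocks]; S:collider[blocks]; N:fork[open]; D:chain[open] ⇒ blocked
  4. V → C ← P → S ← N → G — C:collider[open]; P:fork[blocks]; S:collider[blocks]; N:fork[open] ⇒ blocked
  5. V → C ← P ← L → M ← N → D → G — C:collider[open]; P:chain[blocks]; L:fork[open]; M:collider[blocks]; N:fork[open]; D:chain[open] ⇒ blocked
  6. V → C ← P ← L → M ← N → G — C:collider[open]; P:chain[blocks]; L:fork[open]; M:collider[blocks]; N:fork[open] ⇒ blocked
At least one path is unblocked, so d-separation fails.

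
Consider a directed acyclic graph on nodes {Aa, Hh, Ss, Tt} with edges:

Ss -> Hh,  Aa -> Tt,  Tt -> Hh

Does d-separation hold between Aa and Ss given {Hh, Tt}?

Yes — Aa and Ss are d-separated given {Hh, Tt}.

Only one path connects Aa and Ss:
Path 1: Aa → Tt → Hh ← Ss
  Tt is a chain here and Tt is conditioned on, so the path is blocked at Tt.
Since every path is blocked, d-separation holds.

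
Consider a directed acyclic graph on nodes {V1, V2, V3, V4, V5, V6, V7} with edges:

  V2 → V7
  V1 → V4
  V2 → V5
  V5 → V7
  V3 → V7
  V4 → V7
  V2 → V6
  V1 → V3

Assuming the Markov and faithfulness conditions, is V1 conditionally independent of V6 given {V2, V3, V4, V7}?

Yes

We examine all 4 paths between V1 and V6:
  1. V1 → V3 → V7 ← V5 ← V2 → V6 — V3:chain[blocks]; V7:collider[open]; V5:chain[open]; V2:fork[blocks] ⇒ blocked
  2. V1 → V3 → V7 ← V2 → V6 — V3:chain[blocks]; V7:collider[open]; V2:fork[blocks] ⇒ blocked
  3. V1 → V4 → V7 ← V5 ← V2 → V6 — V4:chain[blocks]; V7:collider[open]; V5:chain[open]; V2:fork[blocks] ⇒ blocked
  4. V1 → V4 → V7 ← V2 → V6 — V4:chain[blocks]; V7:collider[open]; V2:fork[blocks] ⇒ blocked
Since every path is blocked, d-separation holds.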